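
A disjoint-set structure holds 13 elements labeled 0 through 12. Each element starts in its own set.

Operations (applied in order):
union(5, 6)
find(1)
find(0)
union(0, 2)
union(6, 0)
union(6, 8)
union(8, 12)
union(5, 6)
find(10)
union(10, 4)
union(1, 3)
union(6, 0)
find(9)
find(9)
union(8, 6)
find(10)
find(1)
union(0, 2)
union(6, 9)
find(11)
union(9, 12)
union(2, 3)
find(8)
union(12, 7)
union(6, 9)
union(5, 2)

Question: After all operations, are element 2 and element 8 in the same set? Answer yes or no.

Answer: yes

Derivation:
Step 1: union(5, 6) -> merged; set of 5 now {5, 6}
Step 2: find(1) -> no change; set of 1 is {1}
Step 3: find(0) -> no change; set of 0 is {0}
Step 4: union(0, 2) -> merged; set of 0 now {0, 2}
Step 5: union(6, 0) -> merged; set of 6 now {0, 2, 5, 6}
Step 6: union(6, 8) -> merged; set of 6 now {0, 2, 5, 6, 8}
Step 7: union(8, 12) -> merged; set of 8 now {0, 2, 5, 6, 8, 12}
Step 8: union(5, 6) -> already same set; set of 5 now {0, 2, 5, 6, 8, 12}
Step 9: find(10) -> no change; set of 10 is {10}
Step 10: union(10, 4) -> merged; set of 10 now {4, 10}
Step 11: union(1, 3) -> merged; set of 1 now {1, 3}
Step 12: union(6, 0) -> already same set; set of 6 now {0, 2, 5, 6, 8, 12}
Step 13: find(9) -> no change; set of 9 is {9}
Step 14: find(9) -> no change; set of 9 is {9}
Step 15: union(8, 6) -> already same set; set of 8 now {0, 2, 5, 6, 8, 12}
Step 16: find(10) -> no change; set of 10 is {4, 10}
Step 17: find(1) -> no change; set of 1 is {1, 3}
Step 18: union(0, 2) -> already same set; set of 0 now {0, 2, 5, 6, 8, 12}
Step 19: union(6, 9) -> merged; set of 6 now {0, 2, 5, 6, 8, 9, 12}
Step 20: find(11) -> no change; set of 11 is {11}
Step 21: union(9, 12) -> already same set; set of 9 now {0, 2, 5, 6, 8, 9, 12}
Step 22: union(2, 3) -> merged; set of 2 now {0, 1, 2, 3, 5, 6, 8, 9, 12}
Step 23: find(8) -> no change; set of 8 is {0, 1, 2, 3, 5, 6, 8, 9, 12}
Step 24: union(12, 7) -> merged; set of 12 now {0, 1, 2, 3, 5, 6, 7, 8, 9, 12}
Step 25: union(6, 9) -> already same set; set of 6 now {0, 1, 2, 3, 5, 6, 7, 8, 9, 12}
Step 26: union(5, 2) -> already same set; set of 5 now {0, 1, 2, 3, 5, 6, 7, 8, 9, 12}
Set of 2: {0, 1, 2, 3, 5, 6, 7, 8, 9, 12}; 8 is a member.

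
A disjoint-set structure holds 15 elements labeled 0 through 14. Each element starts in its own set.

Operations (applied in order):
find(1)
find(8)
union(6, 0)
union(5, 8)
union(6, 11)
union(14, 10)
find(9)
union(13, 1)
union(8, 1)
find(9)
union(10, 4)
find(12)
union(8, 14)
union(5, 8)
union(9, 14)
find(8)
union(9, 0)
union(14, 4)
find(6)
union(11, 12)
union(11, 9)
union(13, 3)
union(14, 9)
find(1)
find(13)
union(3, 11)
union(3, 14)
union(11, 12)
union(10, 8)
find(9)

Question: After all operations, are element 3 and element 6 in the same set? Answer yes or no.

Step 1: find(1) -> no change; set of 1 is {1}
Step 2: find(8) -> no change; set of 8 is {8}
Step 3: union(6, 0) -> merged; set of 6 now {0, 6}
Step 4: union(5, 8) -> merged; set of 5 now {5, 8}
Step 5: union(6, 11) -> merged; set of 6 now {0, 6, 11}
Step 6: union(14, 10) -> merged; set of 14 now {10, 14}
Step 7: find(9) -> no change; set of 9 is {9}
Step 8: union(13, 1) -> merged; set of 13 now {1, 13}
Step 9: union(8, 1) -> merged; set of 8 now {1, 5, 8, 13}
Step 10: find(9) -> no change; set of 9 is {9}
Step 11: union(10, 4) -> merged; set of 10 now {4, 10, 14}
Step 12: find(12) -> no change; set of 12 is {12}
Step 13: union(8, 14) -> merged; set of 8 now {1, 4, 5, 8, 10, 13, 14}
Step 14: union(5, 8) -> already same set; set of 5 now {1, 4, 5, 8, 10, 13, 14}
Step 15: union(9, 14) -> merged; set of 9 now {1, 4, 5, 8, 9, 10, 13, 14}
Step 16: find(8) -> no change; set of 8 is {1, 4, 5, 8, 9, 10, 13, 14}
Step 17: union(9, 0) -> merged; set of 9 now {0, 1, 4, 5, 6, 8, 9, 10, 11, 13, 14}
Step 18: union(14, 4) -> already same set; set of 14 now {0, 1, 4, 5, 6, 8, 9, 10, 11, 13, 14}
Step 19: find(6) -> no change; set of 6 is {0, 1, 4, 5, 6, 8, 9, 10, 11, 13, 14}
Step 20: union(11, 12) -> merged; set of 11 now {0, 1, 4, 5, 6, 8, 9, 10, 11, 12, 13, 14}
Step 21: union(11, 9) -> already same set; set of 11 now {0, 1, 4, 5, 6, 8, 9, 10, 11, 12, 13, 14}
Step 22: union(13, 3) -> merged; set of 13 now {0, 1, 3, 4, 5, 6, 8, 9, 10, 11, 12, 13, 14}
Step 23: union(14, 9) -> already same set; set of 14 now {0, 1, 3, 4, 5, 6, 8, 9, 10, 11, 12, 13, 14}
Step 24: find(1) -> no change; set of 1 is {0, 1, 3, 4, 5, 6, 8, 9, 10, 11, 12, 13, 14}
Step 25: find(13) -> no change; set of 13 is {0, 1, 3, 4, 5, 6, 8, 9, 10, 11, 12, 13, 14}
Step 26: union(3, 11) -> already same set; set of 3 now {0, 1, 3, 4, 5, 6, 8, 9, 10, 11, 12, 13, 14}
Step 27: union(3, 14) -> already same set; set of 3 now {0, 1, 3, 4, 5, 6, 8, 9, 10, 11, 12, 13, 14}
Step 28: union(11, 12) -> already same set; set of 11 now {0, 1, 3, 4, 5, 6, 8, 9, 10, 11, 12, 13, 14}
Step 29: union(10, 8) -> already same set; set of 10 now {0, 1, 3, 4, 5, 6, 8, 9, 10, 11, 12, 13, 14}
Step 30: find(9) -> no change; set of 9 is {0, 1, 3, 4, 5, 6, 8, 9, 10, 11, 12, 13, 14}
Set of 3: {0, 1, 3, 4, 5, 6, 8, 9, 10, 11, 12, 13, 14}; 6 is a member.

Answer: yes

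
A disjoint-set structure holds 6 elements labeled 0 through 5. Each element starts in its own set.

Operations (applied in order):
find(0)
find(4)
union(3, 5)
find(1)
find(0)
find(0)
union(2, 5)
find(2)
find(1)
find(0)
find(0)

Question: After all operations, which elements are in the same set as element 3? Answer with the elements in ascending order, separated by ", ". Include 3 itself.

Answer: 2, 3, 5

Derivation:
Step 1: find(0) -> no change; set of 0 is {0}
Step 2: find(4) -> no change; set of 4 is {4}
Step 3: union(3, 5) -> merged; set of 3 now {3, 5}
Step 4: find(1) -> no change; set of 1 is {1}
Step 5: find(0) -> no change; set of 0 is {0}
Step 6: find(0) -> no change; set of 0 is {0}
Step 7: union(2, 5) -> merged; set of 2 now {2, 3, 5}
Step 8: find(2) -> no change; set of 2 is {2, 3, 5}
Step 9: find(1) -> no change; set of 1 is {1}
Step 10: find(0) -> no change; set of 0 is {0}
Step 11: find(0) -> no change; set of 0 is {0}
Component of 3: {2, 3, 5}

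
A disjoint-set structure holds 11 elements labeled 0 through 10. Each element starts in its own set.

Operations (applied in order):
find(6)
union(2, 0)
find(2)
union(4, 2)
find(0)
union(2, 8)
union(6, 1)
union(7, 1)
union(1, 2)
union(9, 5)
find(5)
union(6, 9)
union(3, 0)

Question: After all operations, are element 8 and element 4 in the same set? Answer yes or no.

Step 1: find(6) -> no change; set of 6 is {6}
Step 2: union(2, 0) -> merged; set of 2 now {0, 2}
Step 3: find(2) -> no change; set of 2 is {0, 2}
Step 4: union(4, 2) -> merged; set of 4 now {0, 2, 4}
Step 5: find(0) -> no change; set of 0 is {0, 2, 4}
Step 6: union(2, 8) -> merged; set of 2 now {0, 2, 4, 8}
Step 7: union(6, 1) -> merged; set of 6 now {1, 6}
Step 8: union(7, 1) -> merged; set of 7 now {1, 6, 7}
Step 9: union(1, 2) -> merged; set of 1 now {0, 1, 2, 4, 6, 7, 8}
Step 10: union(9, 5) -> merged; set of 9 now {5, 9}
Step 11: find(5) -> no change; set of 5 is {5, 9}
Step 12: union(6, 9) -> merged; set of 6 now {0, 1, 2, 4, 5, 6, 7, 8, 9}
Step 13: union(3, 0) -> merged; set of 3 now {0, 1, 2, 3, 4, 5, 6, 7, 8, 9}
Set of 8: {0, 1, 2, 3, 4, 5, 6, 7, 8, 9}; 4 is a member.

Answer: yes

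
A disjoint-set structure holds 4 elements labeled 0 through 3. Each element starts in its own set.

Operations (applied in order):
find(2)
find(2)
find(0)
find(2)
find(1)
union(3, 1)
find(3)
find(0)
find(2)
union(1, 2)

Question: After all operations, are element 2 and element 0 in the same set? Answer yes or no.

Answer: no

Derivation:
Step 1: find(2) -> no change; set of 2 is {2}
Step 2: find(2) -> no change; set of 2 is {2}
Step 3: find(0) -> no change; set of 0 is {0}
Step 4: find(2) -> no change; set of 2 is {2}
Step 5: find(1) -> no change; set of 1 is {1}
Step 6: union(3, 1) -> merged; set of 3 now {1, 3}
Step 7: find(3) -> no change; set of 3 is {1, 3}
Step 8: find(0) -> no change; set of 0 is {0}
Step 9: find(2) -> no change; set of 2 is {2}
Step 10: union(1, 2) -> merged; set of 1 now {1, 2, 3}
Set of 2: {1, 2, 3}; 0 is not a member.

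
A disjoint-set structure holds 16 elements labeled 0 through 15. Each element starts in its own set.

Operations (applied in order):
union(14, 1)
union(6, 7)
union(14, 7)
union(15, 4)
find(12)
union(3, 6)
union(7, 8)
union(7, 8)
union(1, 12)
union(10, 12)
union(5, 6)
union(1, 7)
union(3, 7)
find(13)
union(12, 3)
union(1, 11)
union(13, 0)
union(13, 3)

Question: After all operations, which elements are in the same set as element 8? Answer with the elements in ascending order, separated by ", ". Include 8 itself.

Answer: 0, 1, 3, 5, 6, 7, 8, 10, 11, 12, 13, 14

Derivation:
Step 1: union(14, 1) -> merged; set of 14 now {1, 14}
Step 2: union(6, 7) -> merged; set of 6 now {6, 7}
Step 3: union(14, 7) -> merged; set of 14 now {1, 6, 7, 14}
Step 4: union(15, 4) -> merged; set of 15 now {4, 15}
Step 5: find(12) -> no change; set of 12 is {12}
Step 6: union(3, 6) -> merged; set of 3 now {1, 3, 6, 7, 14}
Step 7: union(7, 8) -> merged; set of 7 now {1, 3, 6, 7, 8, 14}
Step 8: union(7, 8) -> already same set; set of 7 now {1, 3, 6, 7, 8, 14}
Step 9: union(1, 12) -> merged; set of 1 now {1, 3, 6, 7, 8, 12, 14}
Step 10: union(10, 12) -> merged; set of 10 now {1, 3, 6, 7, 8, 10, 12, 14}
Step 11: union(5, 6) -> merged; set of 5 now {1, 3, 5, 6, 7, 8, 10, 12, 14}
Step 12: union(1, 7) -> already same set; set of 1 now {1, 3, 5, 6, 7, 8, 10, 12, 14}
Step 13: union(3, 7) -> already same set; set of 3 now {1, 3, 5, 6, 7, 8, 10, 12, 14}
Step 14: find(13) -> no change; set of 13 is {13}
Step 15: union(12, 3) -> already same set; set of 12 now {1, 3, 5, 6, 7, 8, 10, 12, 14}
Step 16: union(1, 11) -> merged; set of 1 now {1, 3, 5, 6, 7, 8, 10, 11, 12, 14}
Step 17: union(13, 0) -> merged; set of 13 now {0, 13}
Step 18: union(13, 3) -> merged; set of 13 now {0, 1, 3, 5, 6, 7, 8, 10, 11, 12, 13, 14}
Component of 8: {0, 1, 3, 5, 6, 7, 8, 10, 11, 12, 13, 14}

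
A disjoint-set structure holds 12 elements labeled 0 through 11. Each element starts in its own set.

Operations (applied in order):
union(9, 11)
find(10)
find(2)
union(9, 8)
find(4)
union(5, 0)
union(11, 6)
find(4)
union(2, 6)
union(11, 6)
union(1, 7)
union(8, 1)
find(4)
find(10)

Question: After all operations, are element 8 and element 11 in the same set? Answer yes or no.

Step 1: union(9, 11) -> merged; set of 9 now {9, 11}
Step 2: find(10) -> no change; set of 10 is {10}
Step 3: find(2) -> no change; set of 2 is {2}
Step 4: union(9, 8) -> merged; set of 9 now {8, 9, 11}
Step 5: find(4) -> no change; set of 4 is {4}
Step 6: union(5, 0) -> merged; set of 5 now {0, 5}
Step 7: union(11, 6) -> merged; set of 11 now {6, 8, 9, 11}
Step 8: find(4) -> no change; set of 4 is {4}
Step 9: union(2, 6) -> merged; set of 2 now {2, 6, 8, 9, 11}
Step 10: union(11, 6) -> already same set; set of 11 now {2, 6, 8, 9, 11}
Step 11: union(1, 7) -> merged; set of 1 now {1, 7}
Step 12: union(8, 1) -> merged; set of 8 now {1, 2, 6, 7, 8, 9, 11}
Step 13: find(4) -> no change; set of 4 is {4}
Step 14: find(10) -> no change; set of 10 is {10}
Set of 8: {1, 2, 6, 7, 8, 9, 11}; 11 is a member.

Answer: yes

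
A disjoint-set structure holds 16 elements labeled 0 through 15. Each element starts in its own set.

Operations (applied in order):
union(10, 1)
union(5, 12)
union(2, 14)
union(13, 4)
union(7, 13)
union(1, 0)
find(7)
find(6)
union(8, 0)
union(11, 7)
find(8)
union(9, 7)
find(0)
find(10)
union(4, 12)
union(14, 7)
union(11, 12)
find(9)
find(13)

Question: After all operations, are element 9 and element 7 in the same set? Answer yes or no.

Step 1: union(10, 1) -> merged; set of 10 now {1, 10}
Step 2: union(5, 12) -> merged; set of 5 now {5, 12}
Step 3: union(2, 14) -> merged; set of 2 now {2, 14}
Step 4: union(13, 4) -> merged; set of 13 now {4, 13}
Step 5: union(7, 13) -> merged; set of 7 now {4, 7, 13}
Step 6: union(1, 0) -> merged; set of 1 now {0, 1, 10}
Step 7: find(7) -> no change; set of 7 is {4, 7, 13}
Step 8: find(6) -> no change; set of 6 is {6}
Step 9: union(8, 0) -> merged; set of 8 now {0, 1, 8, 10}
Step 10: union(11, 7) -> merged; set of 11 now {4, 7, 11, 13}
Step 11: find(8) -> no change; set of 8 is {0, 1, 8, 10}
Step 12: union(9, 7) -> merged; set of 9 now {4, 7, 9, 11, 13}
Step 13: find(0) -> no change; set of 0 is {0, 1, 8, 10}
Step 14: find(10) -> no change; set of 10 is {0, 1, 8, 10}
Step 15: union(4, 12) -> merged; set of 4 now {4, 5, 7, 9, 11, 12, 13}
Step 16: union(14, 7) -> merged; set of 14 now {2, 4, 5, 7, 9, 11, 12, 13, 14}
Step 17: union(11, 12) -> already same set; set of 11 now {2, 4, 5, 7, 9, 11, 12, 13, 14}
Step 18: find(9) -> no change; set of 9 is {2, 4, 5, 7, 9, 11, 12, 13, 14}
Step 19: find(13) -> no change; set of 13 is {2, 4, 5, 7, 9, 11, 12, 13, 14}
Set of 9: {2, 4, 5, 7, 9, 11, 12, 13, 14}; 7 is a member.

Answer: yes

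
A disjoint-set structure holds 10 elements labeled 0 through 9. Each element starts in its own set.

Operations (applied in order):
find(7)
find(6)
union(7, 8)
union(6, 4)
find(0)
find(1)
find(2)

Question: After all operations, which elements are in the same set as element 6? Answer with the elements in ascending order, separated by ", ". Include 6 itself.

Answer: 4, 6

Derivation:
Step 1: find(7) -> no change; set of 7 is {7}
Step 2: find(6) -> no change; set of 6 is {6}
Step 3: union(7, 8) -> merged; set of 7 now {7, 8}
Step 4: union(6, 4) -> merged; set of 6 now {4, 6}
Step 5: find(0) -> no change; set of 0 is {0}
Step 6: find(1) -> no change; set of 1 is {1}
Step 7: find(2) -> no change; set of 2 is {2}
Component of 6: {4, 6}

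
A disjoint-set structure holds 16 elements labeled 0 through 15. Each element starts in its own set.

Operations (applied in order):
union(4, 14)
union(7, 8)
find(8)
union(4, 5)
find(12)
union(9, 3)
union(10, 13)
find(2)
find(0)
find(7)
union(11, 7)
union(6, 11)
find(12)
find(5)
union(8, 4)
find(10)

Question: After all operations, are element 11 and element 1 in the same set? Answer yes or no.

Step 1: union(4, 14) -> merged; set of 4 now {4, 14}
Step 2: union(7, 8) -> merged; set of 7 now {7, 8}
Step 3: find(8) -> no change; set of 8 is {7, 8}
Step 4: union(4, 5) -> merged; set of 4 now {4, 5, 14}
Step 5: find(12) -> no change; set of 12 is {12}
Step 6: union(9, 3) -> merged; set of 9 now {3, 9}
Step 7: union(10, 13) -> merged; set of 10 now {10, 13}
Step 8: find(2) -> no change; set of 2 is {2}
Step 9: find(0) -> no change; set of 0 is {0}
Step 10: find(7) -> no change; set of 7 is {7, 8}
Step 11: union(11, 7) -> merged; set of 11 now {7, 8, 11}
Step 12: union(6, 11) -> merged; set of 6 now {6, 7, 8, 11}
Step 13: find(12) -> no change; set of 12 is {12}
Step 14: find(5) -> no change; set of 5 is {4, 5, 14}
Step 15: union(8, 4) -> merged; set of 8 now {4, 5, 6, 7, 8, 11, 14}
Step 16: find(10) -> no change; set of 10 is {10, 13}
Set of 11: {4, 5, 6, 7, 8, 11, 14}; 1 is not a member.

Answer: no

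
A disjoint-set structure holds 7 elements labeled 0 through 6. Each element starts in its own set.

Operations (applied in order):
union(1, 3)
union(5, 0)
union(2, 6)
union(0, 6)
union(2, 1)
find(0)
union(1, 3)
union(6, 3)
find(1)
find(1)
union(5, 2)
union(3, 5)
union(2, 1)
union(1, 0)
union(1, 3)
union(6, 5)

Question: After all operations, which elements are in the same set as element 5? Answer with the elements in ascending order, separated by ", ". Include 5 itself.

Answer: 0, 1, 2, 3, 5, 6

Derivation:
Step 1: union(1, 3) -> merged; set of 1 now {1, 3}
Step 2: union(5, 0) -> merged; set of 5 now {0, 5}
Step 3: union(2, 6) -> merged; set of 2 now {2, 6}
Step 4: union(0, 6) -> merged; set of 0 now {0, 2, 5, 6}
Step 5: union(2, 1) -> merged; set of 2 now {0, 1, 2, 3, 5, 6}
Step 6: find(0) -> no change; set of 0 is {0, 1, 2, 3, 5, 6}
Step 7: union(1, 3) -> already same set; set of 1 now {0, 1, 2, 3, 5, 6}
Step 8: union(6, 3) -> already same set; set of 6 now {0, 1, 2, 3, 5, 6}
Step 9: find(1) -> no change; set of 1 is {0, 1, 2, 3, 5, 6}
Step 10: find(1) -> no change; set of 1 is {0, 1, 2, 3, 5, 6}
Step 11: union(5, 2) -> already same set; set of 5 now {0, 1, 2, 3, 5, 6}
Step 12: union(3, 5) -> already same set; set of 3 now {0, 1, 2, 3, 5, 6}
Step 13: union(2, 1) -> already same set; set of 2 now {0, 1, 2, 3, 5, 6}
Step 14: union(1, 0) -> already same set; set of 1 now {0, 1, 2, 3, 5, 6}
Step 15: union(1, 3) -> already same set; set of 1 now {0, 1, 2, 3, 5, 6}
Step 16: union(6, 5) -> already same set; set of 6 now {0, 1, 2, 3, 5, 6}
Component of 5: {0, 1, 2, 3, 5, 6}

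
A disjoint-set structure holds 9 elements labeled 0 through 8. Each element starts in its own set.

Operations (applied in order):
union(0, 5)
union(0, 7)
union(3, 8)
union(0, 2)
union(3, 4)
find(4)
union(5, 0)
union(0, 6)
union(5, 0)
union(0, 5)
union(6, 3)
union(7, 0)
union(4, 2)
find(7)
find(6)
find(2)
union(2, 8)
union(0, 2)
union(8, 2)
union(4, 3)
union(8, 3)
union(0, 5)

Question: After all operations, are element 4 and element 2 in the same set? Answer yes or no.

Step 1: union(0, 5) -> merged; set of 0 now {0, 5}
Step 2: union(0, 7) -> merged; set of 0 now {0, 5, 7}
Step 3: union(3, 8) -> merged; set of 3 now {3, 8}
Step 4: union(0, 2) -> merged; set of 0 now {0, 2, 5, 7}
Step 5: union(3, 4) -> merged; set of 3 now {3, 4, 8}
Step 6: find(4) -> no change; set of 4 is {3, 4, 8}
Step 7: union(5, 0) -> already same set; set of 5 now {0, 2, 5, 7}
Step 8: union(0, 6) -> merged; set of 0 now {0, 2, 5, 6, 7}
Step 9: union(5, 0) -> already same set; set of 5 now {0, 2, 5, 6, 7}
Step 10: union(0, 5) -> already same set; set of 0 now {0, 2, 5, 6, 7}
Step 11: union(6, 3) -> merged; set of 6 now {0, 2, 3, 4, 5, 6, 7, 8}
Step 12: union(7, 0) -> already same set; set of 7 now {0, 2, 3, 4, 5, 6, 7, 8}
Step 13: union(4, 2) -> already same set; set of 4 now {0, 2, 3, 4, 5, 6, 7, 8}
Step 14: find(7) -> no change; set of 7 is {0, 2, 3, 4, 5, 6, 7, 8}
Step 15: find(6) -> no change; set of 6 is {0, 2, 3, 4, 5, 6, 7, 8}
Step 16: find(2) -> no change; set of 2 is {0, 2, 3, 4, 5, 6, 7, 8}
Step 17: union(2, 8) -> already same set; set of 2 now {0, 2, 3, 4, 5, 6, 7, 8}
Step 18: union(0, 2) -> already same set; set of 0 now {0, 2, 3, 4, 5, 6, 7, 8}
Step 19: union(8, 2) -> already same set; set of 8 now {0, 2, 3, 4, 5, 6, 7, 8}
Step 20: union(4, 3) -> already same set; set of 4 now {0, 2, 3, 4, 5, 6, 7, 8}
Step 21: union(8, 3) -> already same set; set of 8 now {0, 2, 3, 4, 5, 6, 7, 8}
Step 22: union(0, 5) -> already same set; set of 0 now {0, 2, 3, 4, 5, 6, 7, 8}
Set of 4: {0, 2, 3, 4, 5, 6, 7, 8}; 2 is a member.

Answer: yes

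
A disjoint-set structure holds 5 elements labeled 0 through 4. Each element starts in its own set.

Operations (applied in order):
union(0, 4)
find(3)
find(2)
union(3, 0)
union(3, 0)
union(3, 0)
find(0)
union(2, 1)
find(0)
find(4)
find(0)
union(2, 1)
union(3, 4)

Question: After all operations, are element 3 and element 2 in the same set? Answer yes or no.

Answer: no

Derivation:
Step 1: union(0, 4) -> merged; set of 0 now {0, 4}
Step 2: find(3) -> no change; set of 3 is {3}
Step 3: find(2) -> no change; set of 2 is {2}
Step 4: union(3, 0) -> merged; set of 3 now {0, 3, 4}
Step 5: union(3, 0) -> already same set; set of 3 now {0, 3, 4}
Step 6: union(3, 0) -> already same set; set of 3 now {0, 3, 4}
Step 7: find(0) -> no change; set of 0 is {0, 3, 4}
Step 8: union(2, 1) -> merged; set of 2 now {1, 2}
Step 9: find(0) -> no change; set of 0 is {0, 3, 4}
Step 10: find(4) -> no change; set of 4 is {0, 3, 4}
Step 11: find(0) -> no change; set of 0 is {0, 3, 4}
Step 12: union(2, 1) -> already same set; set of 2 now {1, 2}
Step 13: union(3, 4) -> already same set; set of 3 now {0, 3, 4}
Set of 3: {0, 3, 4}; 2 is not a member.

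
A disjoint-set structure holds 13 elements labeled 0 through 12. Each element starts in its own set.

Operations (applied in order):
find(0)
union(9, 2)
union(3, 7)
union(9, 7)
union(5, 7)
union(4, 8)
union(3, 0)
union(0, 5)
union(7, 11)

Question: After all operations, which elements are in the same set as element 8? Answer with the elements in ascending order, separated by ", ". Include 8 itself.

Step 1: find(0) -> no change; set of 0 is {0}
Step 2: union(9, 2) -> merged; set of 9 now {2, 9}
Step 3: union(3, 7) -> merged; set of 3 now {3, 7}
Step 4: union(9, 7) -> merged; set of 9 now {2, 3, 7, 9}
Step 5: union(5, 7) -> merged; set of 5 now {2, 3, 5, 7, 9}
Step 6: union(4, 8) -> merged; set of 4 now {4, 8}
Step 7: union(3, 0) -> merged; set of 3 now {0, 2, 3, 5, 7, 9}
Step 8: union(0, 5) -> already same set; set of 0 now {0, 2, 3, 5, 7, 9}
Step 9: union(7, 11) -> merged; set of 7 now {0, 2, 3, 5, 7, 9, 11}
Component of 8: {4, 8}

Answer: 4, 8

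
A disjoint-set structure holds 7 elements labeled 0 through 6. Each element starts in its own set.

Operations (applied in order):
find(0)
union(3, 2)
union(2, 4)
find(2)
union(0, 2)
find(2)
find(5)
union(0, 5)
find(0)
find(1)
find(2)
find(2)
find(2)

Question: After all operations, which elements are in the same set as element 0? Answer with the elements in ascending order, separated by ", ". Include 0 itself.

Step 1: find(0) -> no change; set of 0 is {0}
Step 2: union(3, 2) -> merged; set of 3 now {2, 3}
Step 3: union(2, 4) -> merged; set of 2 now {2, 3, 4}
Step 4: find(2) -> no change; set of 2 is {2, 3, 4}
Step 5: union(0, 2) -> merged; set of 0 now {0, 2, 3, 4}
Step 6: find(2) -> no change; set of 2 is {0, 2, 3, 4}
Step 7: find(5) -> no change; set of 5 is {5}
Step 8: union(0, 5) -> merged; set of 0 now {0, 2, 3, 4, 5}
Step 9: find(0) -> no change; set of 0 is {0, 2, 3, 4, 5}
Step 10: find(1) -> no change; set of 1 is {1}
Step 11: find(2) -> no change; set of 2 is {0, 2, 3, 4, 5}
Step 12: find(2) -> no change; set of 2 is {0, 2, 3, 4, 5}
Step 13: find(2) -> no change; set of 2 is {0, 2, 3, 4, 5}
Component of 0: {0, 2, 3, 4, 5}

Answer: 0, 2, 3, 4, 5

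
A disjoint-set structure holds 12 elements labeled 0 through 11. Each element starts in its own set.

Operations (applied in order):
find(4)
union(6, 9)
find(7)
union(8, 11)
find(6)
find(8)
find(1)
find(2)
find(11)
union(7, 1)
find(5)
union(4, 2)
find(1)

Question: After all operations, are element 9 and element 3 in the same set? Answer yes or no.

Step 1: find(4) -> no change; set of 4 is {4}
Step 2: union(6, 9) -> merged; set of 6 now {6, 9}
Step 3: find(7) -> no change; set of 7 is {7}
Step 4: union(8, 11) -> merged; set of 8 now {8, 11}
Step 5: find(6) -> no change; set of 6 is {6, 9}
Step 6: find(8) -> no change; set of 8 is {8, 11}
Step 7: find(1) -> no change; set of 1 is {1}
Step 8: find(2) -> no change; set of 2 is {2}
Step 9: find(11) -> no change; set of 11 is {8, 11}
Step 10: union(7, 1) -> merged; set of 7 now {1, 7}
Step 11: find(5) -> no change; set of 5 is {5}
Step 12: union(4, 2) -> merged; set of 4 now {2, 4}
Step 13: find(1) -> no change; set of 1 is {1, 7}
Set of 9: {6, 9}; 3 is not a member.

Answer: no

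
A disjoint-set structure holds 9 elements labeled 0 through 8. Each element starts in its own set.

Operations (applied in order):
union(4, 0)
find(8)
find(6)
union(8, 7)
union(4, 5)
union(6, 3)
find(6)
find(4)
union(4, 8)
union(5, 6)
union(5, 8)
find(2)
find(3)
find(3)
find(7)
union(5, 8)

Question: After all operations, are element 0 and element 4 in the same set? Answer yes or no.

Step 1: union(4, 0) -> merged; set of 4 now {0, 4}
Step 2: find(8) -> no change; set of 8 is {8}
Step 3: find(6) -> no change; set of 6 is {6}
Step 4: union(8, 7) -> merged; set of 8 now {7, 8}
Step 5: union(4, 5) -> merged; set of 4 now {0, 4, 5}
Step 6: union(6, 3) -> merged; set of 6 now {3, 6}
Step 7: find(6) -> no change; set of 6 is {3, 6}
Step 8: find(4) -> no change; set of 4 is {0, 4, 5}
Step 9: union(4, 8) -> merged; set of 4 now {0, 4, 5, 7, 8}
Step 10: union(5, 6) -> merged; set of 5 now {0, 3, 4, 5, 6, 7, 8}
Step 11: union(5, 8) -> already same set; set of 5 now {0, 3, 4, 5, 6, 7, 8}
Step 12: find(2) -> no change; set of 2 is {2}
Step 13: find(3) -> no change; set of 3 is {0, 3, 4, 5, 6, 7, 8}
Step 14: find(3) -> no change; set of 3 is {0, 3, 4, 5, 6, 7, 8}
Step 15: find(7) -> no change; set of 7 is {0, 3, 4, 5, 6, 7, 8}
Step 16: union(5, 8) -> already same set; set of 5 now {0, 3, 4, 5, 6, 7, 8}
Set of 0: {0, 3, 4, 5, 6, 7, 8}; 4 is a member.

Answer: yes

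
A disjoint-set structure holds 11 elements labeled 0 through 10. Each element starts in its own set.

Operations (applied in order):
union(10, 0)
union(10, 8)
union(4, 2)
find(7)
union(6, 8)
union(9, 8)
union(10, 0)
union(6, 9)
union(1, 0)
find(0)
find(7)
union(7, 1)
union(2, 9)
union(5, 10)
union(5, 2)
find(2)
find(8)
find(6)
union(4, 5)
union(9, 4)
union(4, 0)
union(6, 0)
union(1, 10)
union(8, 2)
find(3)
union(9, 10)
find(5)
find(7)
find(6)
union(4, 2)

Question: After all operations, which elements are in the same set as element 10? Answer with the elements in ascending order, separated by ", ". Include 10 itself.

Step 1: union(10, 0) -> merged; set of 10 now {0, 10}
Step 2: union(10, 8) -> merged; set of 10 now {0, 8, 10}
Step 3: union(4, 2) -> merged; set of 4 now {2, 4}
Step 4: find(7) -> no change; set of 7 is {7}
Step 5: union(6, 8) -> merged; set of 6 now {0, 6, 8, 10}
Step 6: union(9, 8) -> merged; set of 9 now {0, 6, 8, 9, 10}
Step 7: union(10, 0) -> already same set; set of 10 now {0, 6, 8, 9, 10}
Step 8: union(6, 9) -> already same set; set of 6 now {0, 6, 8, 9, 10}
Step 9: union(1, 0) -> merged; set of 1 now {0, 1, 6, 8, 9, 10}
Step 10: find(0) -> no change; set of 0 is {0, 1, 6, 8, 9, 10}
Step 11: find(7) -> no change; set of 7 is {7}
Step 12: union(7, 1) -> merged; set of 7 now {0, 1, 6, 7, 8, 9, 10}
Step 13: union(2, 9) -> merged; set of 2 now {0, 1, 2, 4, 6, 7, 8, 9, 10}
Step 14: union(5, 10) -> merged; set of 5 now {0, 1, 2, 4, 5, 6, 7, 8, 9, 10}
Step 15: union(5, 2) -> already same set; set of 5 now {0, 1, 2, 4, 5, 6, 7, 8, 9, 10}
Step 16: find(2) -> no change; set of 2 is {0, 1, 2, 4, 5, 6, 7, 8, 9, 10}
Step 17: find(8) -> no change; set of 8 is {0, 1, 2, 4, 5, 6, 7, 8, 9, 10}
Step 18: find(6) -> no change; set of 6 is {0, 1, 2, 4, 5, 6, 7, 8, 9, 10}
Step 19: union(4, 5) -> already same set; set of 4 now {0, 1, 2, 4, 5, 6, 7, 8, 9, 10}
Step 20: union(9, 4) -> already same set; set of 9 now {0, 1, 2, 4, 5, 6, 7, 8, 9, 10}
Step 21: union(4, 0) -> already same set; set of 4 now {0, 1, 2, 4, 5, 6, 7, 8, 9, 10}
Step 22: union(6, 0) -> already same set; set of 6 now {0, 1, 2, 4, 5, 6, 7, 8, 9, 10}
Step 23: union(1, 10) -> already same set; set of 1 now {0, 1, 2, 4, 5, 6, 7, 8, 9, 10}
Step 24: union(8, 2) -> already same set; set of 8 now {0, 1, 2, 4, 5, 6, 7, 8, 9, 10}
Step 25: find(3) -> no change; set of 3 is {3}
Step 26: union(9, 10) -> already same set; set of 9 now {0, 1, 2, 4, 5, 6, 7, 8, 9, 10}
Step 27: find(5) -> no change; set of 5 is {0, 1, 2, 4, 5, 6, 7, 8, 9, 10}
Step 28: find(7) -> no change; set of 7 is {0, 1, 2, 4, 5, 6, 7, 8, 9, 10}
Step 29: find(6) -> no change; set of 6 is {0, 1, 2, 4, 5, 6, 7, 8, 9, 10}
Step 30: union(4, 2) -> already same set; set of 4 now {0, 1, 2, 4, 5, 6, 7, 8, 9, 10}
Component of 10: {0, 1, 2, 4, 5, 6, 7, 8, 9, 10}

Answer: 0, 1, 2, 4, 5, 6, 7, 8, 9, 10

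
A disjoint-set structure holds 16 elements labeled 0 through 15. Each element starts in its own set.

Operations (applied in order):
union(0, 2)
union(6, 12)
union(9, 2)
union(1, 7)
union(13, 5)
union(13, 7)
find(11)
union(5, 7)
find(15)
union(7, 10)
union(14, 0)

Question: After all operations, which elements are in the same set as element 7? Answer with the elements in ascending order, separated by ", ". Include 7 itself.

Answer: 1, 5, 7, 10, 13

Derivation:
Step 1: union(0, 2) -> merged; set of 0 now {0, 2}
Step 2: union(6, 12) -> merged; set of 6 now {6, 12}
Step 3: union(9, 2) -> merged; set of 9 now {0, 2, 9}
Step 4: union(1, 7) -> merged; set of 1 now {1, 7}
Step 5: union(13, 5) -> merged; set of 13 now {5, 13}
Step 6: union(13, 7) -> merged; set of 13 now {1, 5, 7, 13}
Step 7: find(11) -> no change; set of 11 is {11}
Step 8: union(5, 7) -> already same set; set of 5 now {1, 5, 7, 13}
Step 9: find(15) -> no change; set of 15 is {15}
Step 10: union(7, 10) -> merged; set of 7 now {1, 5, 7, 10, 13}
Step 11: union(14, 0) -> merged; set of 14 now {0, 2, 9, 14}
Component of 7: {1, 5, 7, 10, 13}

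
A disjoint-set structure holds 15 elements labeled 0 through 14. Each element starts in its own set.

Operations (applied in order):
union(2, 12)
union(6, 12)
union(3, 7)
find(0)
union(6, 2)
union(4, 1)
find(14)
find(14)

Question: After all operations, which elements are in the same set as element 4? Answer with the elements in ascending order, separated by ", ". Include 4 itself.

Answer: 1, 4

Derivation:
Step 1: union(2, 12) -> merged; set of 2 now {2, 12}
Step 2: union(6, 12) -> merged; set of 6 now {2, 6, 12}
Step 3: union(3, 7) -> merged; set of 3 now {3, 7}
Step 4: find(0) -> no change; set of 0 is {0}
Step 5: union(6, 2) -> already same set; set of 6 now {2, 6, 12}
Step 6: union(4, 1) -> merged; set of 4 now {1, 4}
Step 7: find(14) -> no change; set of 14 is {14}
Step 8: find(14) -> no change; set of 14 is {14}
Component of 4: {1, 4}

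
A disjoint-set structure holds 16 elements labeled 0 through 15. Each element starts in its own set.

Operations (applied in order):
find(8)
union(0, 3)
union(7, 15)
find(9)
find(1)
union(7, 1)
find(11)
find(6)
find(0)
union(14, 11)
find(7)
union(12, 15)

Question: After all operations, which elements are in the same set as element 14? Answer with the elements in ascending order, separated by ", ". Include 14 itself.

Step 1: find(8) -> no change; set of 8 is {8}
Step 2: union(0, 3) -> merged; set of 0 now {0, 3}
Step 3: union(7, 15) -> merged; set of 7 now {7, 15}
Step 4: find(9) -> no change; set of 9 is {9}
Step 5: find(1) -> no change; set of 1 is {1}
Step 6: union(7, 1) -> merged; set of 7 now {1, 7, 15}
Step 7: find(11) -> no change; set of 11 is {11}
Step 8: find(6) -> no change; set of 6 is {6}
Step 9: find(0) -> no change; set of 0 is {0, 3}
Step 10: union(14, 11) -> merged; set of 14 now {11, 14}
Step 11: find(7) -> no change; set of 7 is {1, 7, 15}
Step 12: union(12, 15) -> merged; set of 12 now {1, 7, 12, 15}
Component of 14: {11, 14}

Answer: 11, 14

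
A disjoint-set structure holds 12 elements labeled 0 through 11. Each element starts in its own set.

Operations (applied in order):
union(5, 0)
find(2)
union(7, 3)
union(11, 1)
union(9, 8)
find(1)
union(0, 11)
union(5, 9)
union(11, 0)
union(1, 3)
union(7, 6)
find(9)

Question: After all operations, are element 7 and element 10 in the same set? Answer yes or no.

Answer: no

Derivation:
Step 1: union(5, 0) -> merged; set of 5 now {0, 5}
Step 2: find(2) -> no change; set of 2 is {2}
Step 3: union(7, 3) -> merged; set of 7 now {3, 7}
Step 4: union(11, 1) -> merged; set of 11 now {1, 11}
Step 5: union(9, 8) -> merged; set of 9 now {8, 9}
Step 6: find(1) -> no change; set of 1 is {1, 11}
Step 7: union(0, 11) -> merged; set of 0 now {0, 1, 5, 11}
Step 8: union(5, 9) -> merged; set of 5 now {0, 1, 5, 8, 9, 11}
Step 9: union(11, 0) -> already same set; set of 11 now {0, 1, 5, 8, 9, 11}
Step 10: union(1, 3) -> merged; set of 1 now {0, 1, 3, 5, 7, 8, 9, 11}
Step 11: union(7, 6) -> merged; set of 7 now {0, 1, 3, 5, 6, 7, 8, 9, 11}
Step 12: find(9) -> no change; set of 9 is {0, 1, 3, 5, 6, 7, 8, 9, 11}
Set of 7: {0, 1, 3, 5, 6, 7, 8, 9, 11}; 10 is not a member.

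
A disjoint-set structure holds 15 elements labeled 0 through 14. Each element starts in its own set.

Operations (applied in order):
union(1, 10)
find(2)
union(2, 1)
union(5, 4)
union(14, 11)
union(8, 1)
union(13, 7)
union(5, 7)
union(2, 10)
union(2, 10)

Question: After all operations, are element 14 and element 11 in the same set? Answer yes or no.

Answer: yes

Derivation:
Step 1: union(1, 10) -> merged; set of 1 now {1, 10}
Step 2: find(2) -> no change; set of 2 is {2}
Step 3: union(2, 1) -> merged; set of 2 now {1, 2, 10}
Step 4: union(5, 4) -> merged; set of 5 now {4, 5}
Step 5: union(14, 11) -> merged; set of 14 now {11, 14}
Step 6: union(8, 1) -> merged; set of 8 now {1, 2, 8, 10}
Step 7: union(13, 7) -> merged; set of 13 now {7, 13}
Step 8: union(5, 7) -> merged; set of 5 now {4, 5, 7, 13}
Step 9: union(2, 10) -> already same set; set of 2 now {1, 2, 8, 10}
Step 10: union(2, 10) -> already same set; set of 2 now {1, 2, 8, 10}
Set of 14: {11, 14}; 11 is a member.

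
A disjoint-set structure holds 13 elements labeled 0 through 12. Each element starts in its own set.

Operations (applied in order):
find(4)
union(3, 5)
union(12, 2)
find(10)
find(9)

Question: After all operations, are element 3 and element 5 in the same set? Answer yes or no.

Answer: yes

Derivation:
Step 1: find(4) -> no change; set of 4 is {4}
Step 2: union(3, 5) -> merged; set of 3 now {3, 5}
Step 3: union(12, 2) -> merged; set of 12 now {2, 12}
Step 4: find(10) -> no change; set of 10 is {10}
Step 5: find(9) -> no change; set of 9 is {9}
Set of 3: {3, 5}; 5 is a member.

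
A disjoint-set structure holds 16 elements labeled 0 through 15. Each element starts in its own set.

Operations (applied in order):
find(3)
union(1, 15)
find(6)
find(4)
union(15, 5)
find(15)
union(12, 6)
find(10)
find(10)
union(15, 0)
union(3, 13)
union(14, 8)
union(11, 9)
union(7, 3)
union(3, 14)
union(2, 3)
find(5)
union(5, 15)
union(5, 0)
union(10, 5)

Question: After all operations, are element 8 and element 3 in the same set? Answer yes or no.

Answer: yes

Derivation:
Step 1: find(3) -> no change; set of 3 is {3}
Step 2: union(1, 15) -> merged; set of 1 now {1, 15}
Step 3: find(6) -> no change; set of 6 is {6}
Step 4: find(4) -> no change; set of 4 is {4}
Step 5: union(15, 5) -> merged; set of 15 now {1, 5, 15}
Step 6: find(15) -> no change; set of 15 is {1, 5, 15}
Step 7: union(12, 6) -> merged; set of 12 now {6, 12}
Step 8: find(10) -> no change; set of 10 is {10}
Step 9: find(10) -> no change; set of 10 is {10}
Step 10: union(15, 0) -> merged; set of 15 now {0, 1, 5, 15}
Step 11: union(3, 13) -> merged; set of 3 now {3, 13}
Step 12: union(14, 8) -> merged; set of 14 now {8, 14}
Step 13: union(11, 9) -> merged; set of 11 now {9, 11}
Step 14: union(7, 3) -> merged; set of 7 now {3, 7, 13}
Step 15: union(3, 14) -> merged; set of 3 now {3, 7, 8, 13, 14}
Step 16: union(2, 3) -> merged; set of 2 now {2, 3, 7, 8, 13, 14}
Step 17: find(5) -> no change; set of 5 is {0, 1, 5, 15}
Step 18: union(5, 15) -> already same set; set of 5 now {0, 1, 5, 15}
Step 19: union(5, 0) -> already same set; set of 5 now {0, 1, 5, 15}
Step 20: union(10, 5) -> merged; set of 10 now {0, 1, 5, 10, 15}
Set of 8: {2, 3, 7, 8, 13, 14}; 3 is a member.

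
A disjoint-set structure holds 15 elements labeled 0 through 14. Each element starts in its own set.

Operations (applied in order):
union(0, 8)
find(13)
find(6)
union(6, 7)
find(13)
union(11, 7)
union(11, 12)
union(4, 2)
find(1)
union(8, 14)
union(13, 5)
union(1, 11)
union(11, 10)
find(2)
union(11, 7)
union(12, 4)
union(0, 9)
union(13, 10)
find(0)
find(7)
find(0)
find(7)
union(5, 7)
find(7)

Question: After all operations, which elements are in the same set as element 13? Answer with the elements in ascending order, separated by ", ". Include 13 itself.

Answer: 1, 2, 4, 5, 6, 7, 10, 11, 12, 13

Derivation:
Step 1: union(0, 8) -> merged; set of 0 now {0, 8}
Step 2: find(13) -> no change; set of 13 is {13}
Step 3: find(6) -> no change; set of 6 is {6}
Step 4: union(6, 7) -> merged; set of 6 now {6, 7}
Step 5: find(13) -> no change; set of 13 is {13}
Step 6: union(11, 7) -> merged; set of 11 now {6, 7, 11}
Step 7: union(11, 12) -> merged; set of 11 now {6, 7, 11, 12}
Step 8: union(4, 2) -> merged; set of 4 now {2, 4}
Step 9: find(1) -> no change; set of 1 is {1}
Step 10: union(8, 14) -> merged; set of 8 now {0, 8, 14}
Step 11: union(13, 5) -> merged; set of 13 now {5, 13}
Step 12: union(1, 11) -> merged; set of 1 now {1, 6, 7, 11, 12}
Step 13: union(11, 10) -> merged; set of 11 now {1, 6, 7, 10, 11, 12}
Step 14: find(2) -> no change; set of 2 is {2, 4}
Step 15: union(11, 7) -> already same set; set of 11 now {1, 6, 7, 10, 11, 12}
Step 16: union(12, 4) -> merged; set of 12 now {1, 2, 4, 6, 7, 10, 11, 12}
Step 17: union(0, 9) -> merged; set of 0 now {0, 8, 9, 14}
Step 18: union(13, 10) -> merged; set of 13 now {1, 2, 4, 5, 6, 7, 10, 11, 12, 13}
Step 19: find(0) -> no change; set of 0 is {0, 8, 9, 14}
Step 20: find(7) -> no change; set of 7 is {1, 2, 4, 5, 6, 7, 10, 11, 12, 13}
Step 21: find(0) -> no change; set of 0 is {0, 8, 9, 14}
Step 22: find(7) -> no change; set of 7 is {1, 2, 4, 5, 6, 7, 10, 11, 12, 13}
Step 23: union(5, 7) -> already same set; set of 5 now {1, 2, 4, 5, 6, 7, 10, 11, 12, 13}
Step 24: find(7) -> no change; set of 7 is {1, 2, 4, 5, 6, 7, 10, 11, 12, 13}
Component of 13: {1, 2, 4, 5, 6, 7, 10, 11, 12, 13}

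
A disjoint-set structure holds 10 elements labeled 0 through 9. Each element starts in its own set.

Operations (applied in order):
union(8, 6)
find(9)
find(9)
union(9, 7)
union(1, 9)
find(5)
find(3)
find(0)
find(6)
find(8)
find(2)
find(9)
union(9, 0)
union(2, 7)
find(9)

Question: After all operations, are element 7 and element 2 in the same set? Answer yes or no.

Step 1: union(8, 6) -> merged; set of 8 now {6, 8}
Step 2: find(9) -> no change; set of 9 is {9}
Step 3: find(9) -> no change; set of 9 is {9}
Step 4: union(9, 7) -> merged; set of 9 now {7, 9}
Step 5: union(1, 9) -> merged; set of 1 now {1, 7, 9}
Step 6: find(5) -> no change; set of 5 is {5}
Step 7: find(3) -> no change; set of 3 is {3}
Step 8: find(0) -> no change; set of 0 is {0}
Step 9: find(6) -> no change; set of 6 is {6, 8}
Step 10: find(8) -> no change; set of 8 is {6, 8}
Step 11: find(2) -> no change; set of 2 is {2}
Step 12: find(9) -> no change; set of 9 is {1, 7, 9}
Step 13: union(9, 0) -> merged; set of 9 now {0, 1, 7, 9}
Step 14: union(2, 7) -> merged; set of 2 now {0, 1, 2, 7, 9}
Step 15: find(9) -> no change; set of 9 is {0, 1, 2, 7, 9}
Set of 7: {0, 1, 2, 7, 9}; 2 is a member.

Answer: yes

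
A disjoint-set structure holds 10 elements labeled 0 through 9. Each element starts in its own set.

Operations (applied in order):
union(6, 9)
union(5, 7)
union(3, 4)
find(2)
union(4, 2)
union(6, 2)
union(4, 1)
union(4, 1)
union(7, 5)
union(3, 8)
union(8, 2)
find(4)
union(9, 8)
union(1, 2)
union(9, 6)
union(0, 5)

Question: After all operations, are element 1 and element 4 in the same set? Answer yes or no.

Answer: yes

Derivation:
Step 1: union(6, 9) -> merged; set of 6 now {6, 9}
Step 2: union(5, 7) -> merged; set of 5 now {5, 7}
Step 3: union(3, 4) -> merged; set of 3 now {3, 4}
Step 4: find(2) -> no change; set of 2 is {2}
Step 5: union(4, 2) -> merged; set of 4 now {2, 3, 4}
Step 6: union(6, 2) -> merged; set of 6 now {2, 3, 4, 6, 9}
Step 7: union(4, 1) -> merged; set of 4 now {1, 2, 3, 4, 6, 9}
Step 8: union(4, 1) -> already same set; set of 4 now {1, 2, 3, 4, 6, 9}
Step 9: union(7, 5) -> already same set; set of 7 now {5, 7}
Step 10: union(3, 8) -> merged; set of 3 now {1, 2, 3, 4, 6, 8, 9}
Step 11: union(8, 2) -> already same set; set of 8 now {1, 2, 3, 4, 6, 8, 9}
Step 12: find(4) -> no change; set of 4 is {1, 2, 3, 4, 6, 8, 9}
Step 13: union(9, 8) -> already same set; set of 9 now {1, 2, 3, 4, 6, 8, 9}
Step 14: union(1, 2) -> already same set; set of 1 now {1, 2, 3, 4, 6, 8, 9}
Step 15: union(9, 6) -> already same set; set of 9 now {1, 2, 3, 4, 6, 8, 9}
Step 16: union(0, 5) -> merged; set of 0 now {0, 5, 7}
Set of 1: {1, 2, 3, 4, 6, 8, 9}; 4 is a member.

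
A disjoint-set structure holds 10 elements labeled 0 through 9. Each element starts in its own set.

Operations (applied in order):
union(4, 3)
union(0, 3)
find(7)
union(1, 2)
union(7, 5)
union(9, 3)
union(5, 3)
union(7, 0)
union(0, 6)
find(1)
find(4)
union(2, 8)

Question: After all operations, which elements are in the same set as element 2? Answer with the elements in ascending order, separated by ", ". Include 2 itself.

Answer: 1, 2, 8

Derivation:
Step 1: union(4, 3) -> merged; set of 4 now {3, 4}
Step 2: union(0, 3) -> merged; set of 0 now {0, 3, 4}
Step 3: find(7) -> no change; set of 7 is {7}
Step 4: union(1, 2) -> merged; set of 1 now {1, 2}
Step 5: union(7, 5) -> merged; set of 7 now {5, 7}
Step 6: union(9, 3) -> merged; set of 9 now {0, 3, 4, 9}
Step 7: union(5, 3) -> merged; set of 5 now {0, 3, 4, 5, 7, 9}
Step 8: union(7, 0) -> already same set; set of 7 now {0, 3, 4, 5, 7, 9}
Step 9: union(0, 6) -> merged; set of 0 now {0, 3, 4, 5, 6, 7, 9}
Step 10: find(1) -> no change; set of 1 is {1, 2}
Step 11: find(4) -> no change; set of 4 is {0, 3, 4, 5, 6, 7, 9}
Step 12: union(2, 8) -> merged; set of 2 now {1, 2, 8}
Component of 2: {1, 2, 8}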